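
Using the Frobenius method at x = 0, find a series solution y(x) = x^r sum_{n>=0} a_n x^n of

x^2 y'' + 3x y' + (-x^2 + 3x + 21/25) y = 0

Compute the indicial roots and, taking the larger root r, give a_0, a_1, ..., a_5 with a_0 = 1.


Write in Frobenius form y'' + (p(x)/x) y' + (q(x)/x^2) y = 0:
  p(x) = 3,  q(x) = -x^2 + 3x + 21/25.
Indicial equation: r(r-1) + (3) r + (21/25) = 0 -> roots r_1 = -3/5, r_2 = -7/5.
Take r = r_1 = -3/5. Let y(x) = x^r sum_{n>=0} a_n x^n with a_0 = 1.
Substitute y = x^r sum a_n x^n and match x^{r+n}. The recurrence is
  D(n) a_n + 3 a_{n-1} - 1 a_{n-2} = 0,  where D(n) = (r+n)(r+n-1) + (3)(r+n) + (21/25).
  a_n = [-3 a_{n-1} + 1 a_{n-2}] / D(n).
Since the indicial polynomial factors as (r - r_1)(r - r_2), D(n) = (r_1 + n - r_1)(r_1 + n - r_2) = n(n + 4/5).
Evaluating step by step (a_0 = 1):
  n = 1: D(1) = 1(1 + 4/5) = 9/5; numerator = -3(1) = -3; a_1 = (-3)/(9/5) = -5/3
  n = 2: D(2) = 2(2 + 4/5) = 28/5; numerator = -3(-5/3) + 1(1) = 6; a_2 = (6)/(28/5) = 15/14
  n = 3: D(3) = 3(3 + 4/5) = 57/5; numerator = -3(15/14) + 1(-5/3) = -205/42; a_3 = (-205/42)/(57/5) = -1025/2394
  n = 4: D(4) = 4(4 + 4/5) = 96/5; numerator = -3(-1025/2394) + 1(15/14) = 940/399; a_4 = (940/399)/(96/5) = 1175/9576
  n = 5: D(5) = 5(5 + 4/5) = 29; numerator = -3(1175/9576) + 1(-1025/2394) = -7625/9576; a_5 = (-7625/9576)/(29) = -7625/277704

r = -3/5; a_0 = 1; a_1 = -5/3; a_2 = 15/14; a_3 = -1025/2394; a_4 = 1175/9576; a_5 = -7625/277704


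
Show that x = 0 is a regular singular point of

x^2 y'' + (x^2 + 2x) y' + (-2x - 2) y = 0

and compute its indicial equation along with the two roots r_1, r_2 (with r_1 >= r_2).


Divide by x^2 to reach normal form y'' + P_1(x) y' + P_2(x) y = 0 with P_1(x) = 1 + 2/x and P_2(x) = -2/x - 2/x^2.
x = 0 is a singular point because the y'-coefficient 1 + 2/x has a pole at x = 0 and the y-coefficient -2/x - 2/x^2 has a pole at x = 0.
It is a regular singular point because x P_1(x) = p(x) = x + 2 and x^2 P_2(x) = q(x) = -2x - 2 are polynomials, hence analytic at x = 0.
p(0) = 2,  q(0) = -2.
Indicial equation: r(r-1) + p(0) r + q(0) = 0, i.e. r^2 + (p(0) - 1) r + q(0) = 0, i.e. r^2 + 1 r - 2 = 0.
Discriminant: (1)^2 - 4(-2) = 9, so r = (-1 ± 3)/2.
Solving: r_1 = 1, r_2 = -2.

indicial: r^2 + 1 r - 2 = 0; roots r_1 = 1, r_2 = -2


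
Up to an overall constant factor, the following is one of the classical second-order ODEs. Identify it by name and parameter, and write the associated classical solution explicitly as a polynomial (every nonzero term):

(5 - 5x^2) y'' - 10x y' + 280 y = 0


All three coefficients share the factor 5; dividing through by 5 gives  (1 - x^2) y'' - 2x y' + 56 y = 0.
This matches the Legendre equation (1 - x^2) y'' - 2x y' + n(n+1) y = 0 (note the -2x y' term) with n(n+1) = 56, so n = 7; the polynomial solution is P_7(x).
With y = sum_k a_k x^k, matching x^k gives (k+2)(k+1) a_{k+2} = [k(k+1) - n(n+1)] a_k = (k - 7)(k + 8) a_k. The right side vanishes at k = 7, so the series with the parity of 7 terminates at degree 7.
Standard normalization (P_n(1) = 1): leading coefficient (2n)!/(2^n (n!)^2) = 87178291200/(128*25401600) = 429/16, so a_7 = 429/16. Work downward with a_k = (k+1)(k+2) a_{k+2} / ((k - 7)(k + 8)):
  a_5 = (6)(7)(429/16) / ((5 - 7)(5 + 8)) = (9009/8)/(-26) = -693/16
  a_3 = (4)(5)(-693/16) / ((3 - 7)(3 + 8)) = (-3465/4)/(-44) = 315/16
  a_1 = (2)(3)(315/16) / ((1 - 7)(1 + 8)) = (945/8)/(-54) = -35/16
Hence P_7(x) = 429 x^7/16 - 693 x^5/16 + 315 x^3/16 - 35 x/16.

P_7(x); series = 429 x^7/16 - 693 x^5/16 + 315 x^3/16 - 35 x/16


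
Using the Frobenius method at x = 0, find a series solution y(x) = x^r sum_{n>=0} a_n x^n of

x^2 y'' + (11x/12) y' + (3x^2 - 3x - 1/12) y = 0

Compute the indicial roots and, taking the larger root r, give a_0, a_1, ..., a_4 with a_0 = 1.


Write in Frobenius form y'' + (p(x)/x) y' + (q(x)/x^2) y = 0:
  p(x) = 11/12,  q(x) = 3x^2 - 3x - 1/12.
Indicial equation: r(r-1) + (11/12) r + (-1/12) = 0 -> roots r_1 = 1/3, r_2 = -1/4.
Take r = r_1 = 1/3. Let y(x) = x^r sum_{n>=0} a_n x^n with a_0 = 1.
Substitute y = x^r sum a_n x^n and match x^{r+n}. The recurrence is
  D(n) a_n - 3 a_{n-1} + 3 a_{n-2} = 0,  where D(n) = (r+n)(r+n-1) + (11/12)(r+n) + (-1/12).
  a_n = [3 a_{n-1} - 3 a_{n-2}] / D(n).
Since the indicial polynomial factors as (r - r_1)(r - r_2), D(n) = (r_1 + n - r_1)(r_1 + n - r_2) = n(n + 7/12).
Evaluating step by step (a_0 = 1):
  n = 1: D(1) = 1(1 + 7/12) = 19/12; numerator = 3(1) = 3; a_1 = (3)/(19/12) = 36/19
  n = 2: D(2) = 2(2 + 7/12) = 31/6; numerator = 3(36/19) - 3(1) = 51/19; a_2 = (51/19)/(31/6) = 306/589
  n = 3: D(3) = 3(3 + 7/12) = 43/4; numerator = 3(306/589) - 3(36/19) = -2430/589; a_3 = (-2430/589)/(43/4) = -9720/25327
  n = 4: D(4) = 4(4 + 7/12) = 55/3; numerator = 3(-9720/25327) - 3(306/589) = -2214/817; a_4 = (-2214/817)/(55/3) = -6642/44935

r = 1/3; a_0 = 1; a_1 = 36/19; a_2 = 306/589; a_3 = -9720/25327; a_4 = -6642/44935


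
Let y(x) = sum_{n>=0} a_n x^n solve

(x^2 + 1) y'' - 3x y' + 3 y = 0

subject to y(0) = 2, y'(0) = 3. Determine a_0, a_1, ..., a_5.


Ansatz: y(x) = sum_{n>=0} a_n x^n, so y'(x) = sum_{n>=1} n a_n x^(n-1) and y''(x) = sum_{n>=2} n(n-1) a_n x^(n-2).
Substitute into P(x) y'' + Q(x) y' + R(x) y = 0 with P(x) = x^2 + 1, Q(x) = -3x, R(x) = 3, and match powers of x.
Initial conditions: a_0 = 2, a_1 = 3.
Setting the coefficient of each power of x to zero and solving order by order (substituting the coefficients already found):
  x^0: 2 a_2 + 3 a_0 = 0  ->  2 a_2 = -3 a_0 = -6  ->  a_2 = -3
  x^1: 6 a_3 = 0  ->  a_3 = 0
  x^2: 12 a_4 - a_2 = 0  ->  12 a_4 = a_2 = -3  ->  a_4 = -1/4
  x^3: 20 a_5 = 0  ->  a_5 = 0
Truncated series: y(x) = 2 + 3 x - 3 x^2 - (1/4) x^4 + O(x^6).

a_0 = 2; a_1 = 3; a_2 = -3; a_3 = 0; a_4 = -1/4; a_5 = 0


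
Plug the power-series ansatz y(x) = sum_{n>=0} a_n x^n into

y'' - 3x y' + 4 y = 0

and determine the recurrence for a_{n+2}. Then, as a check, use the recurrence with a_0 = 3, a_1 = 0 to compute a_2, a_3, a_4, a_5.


Substitute y = sum_n a_n x^n.
y''(x) has coefficient (n+2)(n+1) a_{n+2} at x^n;
-3 x y'(x) has coefficient -3 n a_n at x^n (shift);
4 y(x) has coefficient 4 a_n at x^n.
Matching x^n: (n+2)(n+1) a_{n+2} + (-3n + 4) a_n = 0.
Thus a_{n+2} = (3n - 4) / ((n+1)(n+2)) * a_n.

Check with a_0 = 3, a_1 = 0 (apply the recurrence for n = 0, 1, 2, 3): a_0 = 3, a_1 = 0, a_2 = -6, a_3 = 0, a_4 = -1, a_5 = 0.

a_(n+2) = (3n - 4) / ((n+1)(n+2)) * a_n; check: a_0 = 3, a_1 = 0, a_2 = -6, a_3 = 0, a_4 = -1, a_5 = 0


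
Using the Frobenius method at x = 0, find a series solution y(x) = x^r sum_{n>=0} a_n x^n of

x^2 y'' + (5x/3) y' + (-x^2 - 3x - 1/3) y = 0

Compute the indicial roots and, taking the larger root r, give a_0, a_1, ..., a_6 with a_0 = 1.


Write in Frobenius form y'' + (p(x)/x) y' + (q(x)/x^2) y = 0:
  p(x) = 5/3,  q(x) = -x^2 - 3x - 1/3.
Indicial equation: r(r-1) + (5/3) r + (-1/3) = 0 -> roots r_1 = 1/3, r_2 = -1.
Take r = r_1 = 1/3. Let y(x) = x^r sum_{n>=0} a_n x^n with a_0 = 1.
Substitute y = x^r sum a_n x^n and match x^{r+n}. The recurrence is
  D(n) a_n - 3 a_{n-1} - 1 a_{n-2} = 0,  where D(n) = (r+n)(r+n-1) + (5/3)(r+n) + (-1/3).
  a_n = [3 a_{n-1} + 1 a_{n-2}] / D(n).
Since the indicial polynomial factors as (r - r_1)(r - r_2), D(n) = (r_1 + n - r_1)(r_1 + n - r_2) = n(n + 4/3).
Evaluating step by step (a_0 = 1):
  n = 1: D(1) = 1(1 + 4/3) = 7/3; numerator = 3(1) = 3; a_1 = (3)/(7/3) = 9/7
  n = 2: D(2) = 2(2 + 4/3) = 20/3; numerator = 3(9/7) + 1(1) = 34/7; a_2 = (34/7)/(20/3) = 51/70
  n = 3: D(3) = 3(3 + 4/3) = 13; numerator = 3(51/70) + 1(9/7) = 243/70; a_3 = (243/70)/(13) = 243/910
  n = 4: D(4) = 4(4 + 4/3) = 64/3; numerator = 3(243/910) + 1(51/70) = 696/455; a_4 = (696/455)/(64/3) = 261/3640
  n = 5: D(5) = 5(5 + 4/3) = 95/3; numerator = 3(261/3640) + 1(243/910) = 27/56; a_5 = (27/56)/(95/3) = 81/5320
  n = 6: D(6) = 6(6 + 4/3) = 44; numerator = 3(81/5320) + 1(261/3640) = 4059/34580; a_6 = (4059/34580)/(44) = 369/138320

r = 1/3; a_0 = 1; a_1 = 9/7; a_2 = 51/70; a_3 = 243/910; a_4 = 261/3640; a_5 = 81/5320; a_6 = 369/138320


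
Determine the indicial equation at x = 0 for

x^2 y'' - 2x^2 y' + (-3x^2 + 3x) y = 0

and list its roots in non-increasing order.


Divide by x^2 to reach normal form y'' + P_1(x) y' + P_2(x) y = 0 with P_1(x) = -2 and P_2(x) = -3 + 3/x.
x = 0 is a singular point because the y-coefficient -3 + 3/x has a pole at x = 0.
It is a regular singular point because x P_1(x) = p(x) = -2x and x^2 P_2(x) = q(x) = -3x^2 + 3x are polynomials, hence analytic at x = 0.
p(0) = 0,  q(0) = 0.
Indicial equation: r(r-1) + p(0) r + q(0) = 0, i.e. r^2 + (p(0) - 1) r + q(0) = 0, i.e. r^2 - 1 r = 0.
Discriminant: (-1)^2 - 4(0) = 1, so r = (1 ± 1)/2.
Solving: r_1 = 1, r_2 = 0.

indicial: r^2 - 1 r = 0; roots r_1 = 1, r_2 = 0


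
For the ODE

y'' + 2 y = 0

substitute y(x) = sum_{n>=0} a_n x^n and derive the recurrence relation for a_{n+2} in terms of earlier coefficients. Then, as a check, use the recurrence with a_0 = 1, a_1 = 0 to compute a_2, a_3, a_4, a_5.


Substitute y = sum_n a_n x^n into y'' + (const) y = 0.
y''(x) = sum_{n>=0} (n+2)(n+1) a_{n+2} x^n.
The ODE becomes sum_n [(n+2)(n+1) a_{n+2} + 2 a_n] x^n = 0.
Setting each coefficient to zero gives the recurrence:
  (n+2)(n+1) a_{n+2} + 2 a_n = 0,
  a_{n+2} = -2 / ((n+1)(n+2)) a_n.

Check with a_0 = 1, a_1 = 0 (apply the recurrence for n = 0, 1, 2, 3): a_0 = 1, a_1 = 0, a_2 = -1, a_3 = 0, a_4 = 1/6, a_5 = 0.

a_{n+2} = -2/((n+1)(n+2)) * a_n; check: a_0 = 1, a_1 = 0, a_2 = -1, a_3 = 0, a_4 = 1/6, a_5 = 0


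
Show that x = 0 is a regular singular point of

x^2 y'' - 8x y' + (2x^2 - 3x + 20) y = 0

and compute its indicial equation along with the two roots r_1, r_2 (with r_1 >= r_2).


Divide by x^2 to reach normal form y'' + P_1(x) y' + P_2(x) y = 0 with P_1(x) = -8/x and P_2(x) = 2 - 3/x + 20/x^2.
x = 0 is a singular point because the y'-coefficient -8/x has a pole at x = 0 and the y-coefficient 2 - 3/x + 20/x^2 has a pole at x = 0.
It is a regular singular point because x P_1(x) = p(x) = -8 and x^2 P_2(x) = q(x) = 2x^2 - 3x + 20 are polynomials, hence analytic at x = 0.
p(0) = -8,  q(0) = 20.
Indicial equation: r(r-1) + p(0) r + q(0) = 0, i.e. r^2 + (p(0) - 1) r + q(0) = 0, i.e. r^2 - 9 r + 20 = 0.
Discriminant: (-9)^2 - 4(20) = 1, so r = (9 ± 1)/2.
Solving: r_1 = 5, r_2 = 4.

indicial: r^2 - 9 r + 20 = 0; roots r_1 = 5, r_2 = 4


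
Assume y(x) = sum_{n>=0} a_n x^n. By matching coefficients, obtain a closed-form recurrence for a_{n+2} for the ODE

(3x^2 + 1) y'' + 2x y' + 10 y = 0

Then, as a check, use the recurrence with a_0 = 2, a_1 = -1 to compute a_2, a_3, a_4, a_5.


Substitute y = sum_n a_n x^n.
(1 + 3 x^2) y'' contributes (n+2)(n+1) a_{n+2} + 3 n(n-1) a_n at x^n.
2 x y'(x) contributes 2 n a_n at x^n.
10 y(x) contributes 10 a_n at x^n.
Matching x^n: (n+2)(n+1) a_{n+2} + (3 n(n-1) + 2 n + 10) a_n = 0.
Thus a_{n+2} = (-3 n(n-1) - 2 n - 10) / ((n+1)(n+2)) * a_n.

Check with a_0 = 2, a_1 = -1 (apply the recurrence for n = 0, 1, 2, 3): a_0 = 2, a_1 = -1, a_2 = -10, a_3 = 2, a_4 = 50/3, a_5 = -17/5.

a_(n+2) = (-3 n(n-1) - 2 n - 10) / ((n+1)(n+2)) * a_n; check: a_0 = 2, a_1 = -1, a_2 = -10, a_3 = 2, a_4 = 50/3, a_5 = -17/5


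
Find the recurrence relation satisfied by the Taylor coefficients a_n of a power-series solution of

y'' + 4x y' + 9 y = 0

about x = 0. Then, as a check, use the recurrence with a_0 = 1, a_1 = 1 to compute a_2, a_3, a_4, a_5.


Substitute y = sum_n a_n x^n.
y''(x) has coefficient (n+2)(n+1) a_{n+2} at x^n;
4 x y'(x) has coefficient 4 n a_n at x^n (shift);
9 y(x) has coefficient 9 a_n at x^n.
Matching x^n: (n+2)(n+1) a_{n+2} + (4n + 9) a_n = 0.
Thus a_{n+2} = (-4n - 9) / ((n+1)(n+2)) * a_n.

Check with a_0 = 1, a_1 = 1 (apply the recurrence for n = 0, 1, 2, 3): a_0 = 1, a_1 = 1, a_2 = -9/2, a_3 = -13/6, a_4 = 51/8, a_5 = 91/40.

a_(n+2) = (-4n - 9) / ((n+1)(n+2)) * a_n; check: a_0 = 1, a_1 = 1, a_2 = -9/2, a_3 = -13/6, a_4 = 51/8, a_5 = 91/40


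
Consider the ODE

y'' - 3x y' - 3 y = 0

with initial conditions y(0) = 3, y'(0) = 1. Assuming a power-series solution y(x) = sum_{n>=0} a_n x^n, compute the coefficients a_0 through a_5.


Ansatz: y(x) = sum_{n>=0} a_n x^n, so y'(x) = sum_{n>=1} n a_n x^(n-1) and y''(x) = sum_{n>=2} n(n-1) a_n x^(n-2).
Substitute into P(x) y'' + Q(x) y' + R(x) y = 0 with P(x) = 1, Q(x) = -3x, R(x) = -3, and match powers of x.
Initial conditions: a_0 = 3, a_1 = 1.
Setting the coefficient of each power of x to zero and solving order by order (substituting the coefficients already found):
  x^0: 2 a_2 - 3 a_0 = 0  ->  2 a_2 = 3 a_0 = 9  ->  a_2 = 9/2
  x^1: 6 a_3 - 6 a_1 = 0  ->  6 a_3 = 6 a_1 = 6  ->  a_3 = 1
  x^2: 12 a_4 - 9 a_2 = 0  ->  12 a_4 = 9 a_2 = 81/2  ->  a_4 = 27/8
  x^3: 20 a_5 - 12 a_3 = 0  ->  20 a_5 = 12 a_3 = 12  ->  a_5 = 3/5
Truncated series: y(x) = 3 + x + (9/2) x^2 + x^3 + (27/8) x^4 + (3/5) x^5 + O(x^6).

a_0 = 3; a_1 = 1; a_2 = 9/2; a_3 = 1; a_4 = 27/8; a_5 = 3/5


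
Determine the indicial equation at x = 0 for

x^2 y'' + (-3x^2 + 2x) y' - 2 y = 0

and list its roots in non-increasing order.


Divide by x^2 to reach normal form y'' + P_1(x) y' + P_2(x) y = 0 with P_1(x) = -3 + 2/x and P_2(x) = -2/x^2.
x = 0 is a singular point because the y'-coefficient -3 + 2/x has a pole at x = 0 and the y-coefficient -2/x^2 has a pole at x = 0.
It is a regular singular point because x P_1(x) = p(x) = 2 - 3x and x^2 P_2(x) = q(x) = -2 are polynomials, hence analytic at x = 0.
p(0) = 2,  q(0) = -2.
Indicial equation: r(r-1) + p(0) r + q(0) = 0, i.e. r^2 + (p(0) - 1) r + q(0) = 0, i.e. r^2 + 1 r - 2 = 0.
Discriminant: (1)^2 - 4(-2) = 9, so r = (-1 ± 3)/2.
Solving: r_1 = 1, r_2 = -2.

indicial: r^2 + 1 r - 2 = 0; roots r_1 = 1, r_2 = -2


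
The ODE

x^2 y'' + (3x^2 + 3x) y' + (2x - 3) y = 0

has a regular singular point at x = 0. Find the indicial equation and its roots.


Divide by x^2 to reach normal form y'' + P_1(x) y' + P_2(x) y = 0 with P_1(x) = 3 + 3/x and P_2(x) = 2/x - 3/x^2.
x = 0 is a singular point because the y'-coefficient 3 + 3/x has a pole at x = 0 and the y-coefficient 2/x - 3/x^2 has a pole at x = 0.
It is a regular singular point because x P_1(x) = p(x) = 3x + 3 and x^2 P_2(x) = q(x) = 2x - 3 are polynomials, hence analytic at x = 0.
p(0) = 3,  q(0) = -3.
Indicial equation: r(r-1) + p(0) r + q(0) = 0, i.e. r^2 + (p(0) - 1) r + q(0) = 0, i.e. r^2 + 2 r - 3 = 0.
Discriminant: (2)^2 - 4(-3) = 16, so r = (-2 ± 4)/2.
Solving: r_1 = 1, r_2 = -3.

indicial: r^2 + 2 r - 3 = 0; roots r_1 = 1, r_2 = -3


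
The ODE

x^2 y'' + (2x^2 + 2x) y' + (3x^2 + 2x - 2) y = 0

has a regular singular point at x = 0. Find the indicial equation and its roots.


Divide by x^2 to reach normal form y'' + P_1(x) y' + P_2(x) y = 0 with P_1(x) = 2 + 2/x and P_2(x) = 3 + 2/x - 2/x^2.
x = 0 is a singular point because the y'-coefficient 2 + 2/x has a pole at x = 0 and the y-coefficient 3 + 2/x - 2/x^2 has a pole at x = 0.
It is a regular singular point because x P_1(x) = p(x) = 2x + 2 and x^2 P_2(x) = q(x) = 3x^2 + 2x - 2 are polynomials, hence analytic at x = 0.
p(0) = 2,  q(0) = -2.
Indicial equation: r(r-1) + p(0) r + q(0) = 0, i.e. r^2 + (p(0) - 1) r + q(0) = 0, i.e. r^2 + 1 r - 2 = 0.
Discriminant: (1)^2 - 4(-2) = 9, so r = (-1 ± 3)/2.
Solving: r_1 = 1, r_2 = -2.

indicial: r^2 + 1 r - 2 = 0; roots r_1 = 1, r_2 = -2


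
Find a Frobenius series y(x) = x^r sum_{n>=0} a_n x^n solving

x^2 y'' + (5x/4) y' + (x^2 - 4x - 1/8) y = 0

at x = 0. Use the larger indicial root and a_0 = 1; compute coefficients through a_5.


Write in Frobenius form y'' + (p(x)/x) y' + (q(x)/x^2) y = 0:
  p(x) = 5/4,  q(x) = x^2 - 4x - 1/8.
Indicial equation: r(r-1) + (5/4) r + (-1/8) = 0 -> roots r_1 = 1/4, r_2 = -1/2.
Take r = r_1 = 1/4. Let y(x) = x^r sum_{n>=0} a_n x^n with a_0 = 1.
Substitute y = x^r sum a_n x^n and match x^{r+n}. The recurrence is
  D(n) a_n - 4 a_{n-1} + 1 a_{n-2} = 0,  where D(n) = (r+n)(r+n-1) + (5/4)(r+n) + (-1/8).
  a_n = [4 a_{n-1} - 1 a_{n-2}] / D(n).
Since the indicial polynomial factors as (r - r_1)(r - r_2), D(n) = (r_1 + n - r_1)(r_1 + n - r_2) = n(n + 3/4).
Evaluating step by step (a_0 = 1):
  n = 1: D(1) = 1(1 + 3/4) = 7/4; numerator = 4(1) = 4; a_1 = (4)/(7/4) = 16/7
  n = 2: D(2) = 2(2 + 3/4) = 11/2; numerator = 4(16/7) - 1(1) = 57/7; a_2 = (57/7)/(11/2) = 114/77
  n = 3: D(3) = 3(3 + 3/4) = 45/4; numerator = 4(114/77) - 1(16/7) = 40/11; a_3 = (40/11)/(45/4) = 32/99
  n = 4: D(4) = 4(4 + 3/4) = 19; numerator = 4(32/99) - 1(114/77) = -130/693; a_4 = (-130/693)/(19) = -130/13167
  n = 5: D(5) = 5(5 + 3/4) = 115/4; numerator = 4(-130/13167) - 1(32/99) = -1592/4389; a_5 = (-1592/4389)/(115/4) = -6368/504735

r = 1/4; a_0 = 1; a_1 = 16/7; a_2 = 114/77; a_3 = 32/99; a_4 = -130/13167; a_5 = -6368/504735


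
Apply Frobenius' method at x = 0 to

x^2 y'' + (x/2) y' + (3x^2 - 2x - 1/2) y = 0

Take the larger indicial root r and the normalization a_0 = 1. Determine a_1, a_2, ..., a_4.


Write in Frobenius form y'' + (p(x)/x) y' + (q(x)/x^2) y = 0:
  p(x) = 1/2,  q(x) = 3x^2 - 2x - 1/2.
Indicial equation: r(r-1) + (1/2) r + (-1/2) = 0 -> roots r_1 = 1, r_2 = -1/2.
Take r = r_1 = 1. Let y(x) = x^r sum_{n>=0} a_n x^n with a_0 = 1.
Substitute y = x^r sum a_n x^n and match x^{r+n}. The recurrence is
  D(n) a_n - 2 a_{n-1} + 3 a_{n-2} = 0,  where D(n) = (r+n)(r+n-1) + (1/2)(r+n) + (-1/2).
  a_n = [2 a_{n-1} - 3 a_{n-2}] / D(n).
Since the indicial polynomial factors as (r - r_1)(r - r_2), D(n) = (r_1 + n - r_1)(r_1 + n - r_2) = n(n + 3/2).
Evaluating step by step (a_0 = 1):
  n = 1: D(1) = 1(1 + 3/2) = 5/2; numerator = 2(1) = 2; a_1 = (2)/(5/2) = 4/5
  n = 2: D(2) = 2(2 + 3/2) = 7; numerator = 2(4/5) - 3(1) = -7/5; a_2 = (-7/5)/(7) = -1/5
  n = 3: D(3) = 3(3 + 3/2) = 27/2; numerator = 2(-1/5) - 3(4/5) = -14/5; a_3 = (-14/5)/(27/2) = -28/135
  n = 4: D(4) = 4(4 + 3/2) = 22; numerator = 2(-28/135) - 3(-1/5) = 5/27; a_4 = (5/27)/(22) = 5/594

r = 1; a_0 = 1; a_1 = 4/5; a_2 = -1/5; a_3 = -28/135; a_4 = 5/594


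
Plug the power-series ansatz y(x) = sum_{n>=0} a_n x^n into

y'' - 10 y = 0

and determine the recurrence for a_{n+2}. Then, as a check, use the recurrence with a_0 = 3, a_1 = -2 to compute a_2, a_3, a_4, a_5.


Substitute y = sum_n a_n x^n into y'' + (const) y = 0.
y''(x) = sum_{n>=0} (n+2)(n+1) a_{n+2} x^n.
The ODE becomes sum_n [(n+2)(n+1) a_{n+2} - 10 a_n] x^n = 0.
Setting each coefficient to zero gives the recurrence:
  (n+2)(n+1) a_{n+2} - 10 a_n = 0,
  a_{n+2} = 10 / ((n+1)(n+2)) a_n.

Check with a_0 = 3, a_1 = -2 (apply the recurrence for n = 0, 1, 2, 3): a_0 = 3, a_1 = -2, a_2 = 15, a_3 = -10/3, a_4 = 25/2, a_5 = -5/3.

a_{n+2} = 10/((n+1)(n+2)) * a_n; check: a_0 = 3, a_1 = -2, a_2 = 15, a_3 = -10/3, a_4 = 25/2, a_5 = -5/3


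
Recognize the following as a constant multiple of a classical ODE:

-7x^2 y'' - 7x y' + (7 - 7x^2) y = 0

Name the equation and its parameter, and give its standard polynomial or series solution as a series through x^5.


All three coefficients share the factor -7; dividing through by -7 gives  x^2 y'' + x y' + (x^2 - 1) y = 0.
This matches the Bessel equation x^2 y'' + x y' + (x^2 - nu^2) y = 0 with nu^2 = 1, so nu = 1; the solution bounded at x = 0 is J_1(x).
Frobenius at x = 0: indicial roots ±nu; for r = nu the recurrence k(k + 2nu) c_k = -c_{k-2} gives the standard series J_nu(x) = sum_{k>=0} (-1)^k / (k! (k+nu)!) (x/2)^(2k+nu). Evaluate the first 3 terms:
  k = 0: (-1)^0 / (0! * 1! * 2^1) x^1 = 1/(1*1*2) x^1 = (1/2) x^1
  k = 1: (-1)^1 / (1! * 2! * 2^3) x^3 = -1/(1*2*8) x^3 = (-1/16) x^3
  k = 2: (-1)^2 / (2! * 3! * 2^5) x^5 = 1/(2*6*32) x^5 = (1/384) x^5
Hence J_1(x) = x^5/384 - x^3/16 + x/2 + ....

J_1(x); series = x^5/384 - x^3/16 + x/2


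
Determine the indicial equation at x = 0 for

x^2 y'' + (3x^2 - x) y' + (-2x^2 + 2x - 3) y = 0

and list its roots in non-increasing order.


Divide by x^2 to reach normal form y'' + P_1(x) y' + P_2(x) y = 0 with P_1(x) = 3 - 1/x and P_2(x) = -2 + 2/x - 3/x^2.
x = 0 is a singular point because the y'-coefficient 3 - 1/x has a pole at x = 0 and the y-coefficient -2 + 2/x - 3/x^2 has a pole at x = 0.
It is a regular singular point because x P_1(x) = p(x) = 3x - 1 and x^2 P_2(x) = q(x) = -2x^2 + 2x - 3 are polynomials, hence analytic at x = 0.
p(0) = -1,  q(0) = -3.
Indicial equation: r(r-1) + p(0) r + q(0) = 0, i.e. r^2 + (p(0) - 1) r + q(0) = 0, i.e. r^2 - 2 r - 3 = 0.
Discriminant: (-2)^2 - 4(-3) = 16, so r = (2 ± 4)/2.
Solving: r_1 = 3, r_2 = -1.

indicial: r^2 - 2 r - 3 = 0; roots r_1 = 3, r_2 = -1


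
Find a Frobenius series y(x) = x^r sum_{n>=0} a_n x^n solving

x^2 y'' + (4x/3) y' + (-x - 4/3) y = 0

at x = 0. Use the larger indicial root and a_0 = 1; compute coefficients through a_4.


Write in Frobenius form y'' + (p(x)/x) y' + (q(x)/x^2) y = 0:
  p(x) = 4/3,  q(x) = -x - 4/3.
Indicial equation: r(r-1) + (4/3) r + (-4/3) = 0 -> roots r_1 = 1, r_2 = -4/3.
Take r = r_1 = 1. Let y(x) = x^r sum_{n>=0} a_n x^n with a_0 = 1.
Substitute y = x^r sum a_n x^n and match x^{r+n}. The recurrence is
  D(n) a_n - 1 a_{n-1} = 0,  where D(n) = (r+n)(r+n-1) + (4/3)(r+n) + (-4/3).
  a_n = 1 / D(n) * a_{n-1}.
Since the indicial polynomial factors as (r - r_1)(r - r_2), D(n) = (r_1 + n - r_1)(r_1 + n - r_2) = n(n + 7/3).
Evaluating step by step (a_0 = 1):
  n = 1: D(1) = 1(1 + 7/3) = 10/3; numerator = 1(1) = 1; a_1 = (1)/(10/3) = 3/10
  n = 2: D(2) = 2(2 + 7/3) = 26/3; numerator = 1(3/10) = 3/10; a_2 = (3/10)/(26/3) = 9/260
  n = 3: D(3) = 3(3 + 7/3) = 16; numerator = 1(9/260) = 9/260; a_3 = (9/260)/(16) = 9/4160
  n = 4: D(4) = 4(4 + 7/3) = 76/3; numerator = 1(9/4160) = 9/4160; a_4 = (9/4160)/(76/3) = 27/316160

r = 1; a_0 = 1; a_1 = 3/10; a_2 = 9/260; a_3 = 9/4160; a_4 = 27/316160


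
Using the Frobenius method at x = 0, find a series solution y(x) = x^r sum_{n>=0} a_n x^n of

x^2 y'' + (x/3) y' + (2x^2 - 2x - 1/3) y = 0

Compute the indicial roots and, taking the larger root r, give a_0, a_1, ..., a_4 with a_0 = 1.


Write in Frobenius form y'' + (p(x)/x) y' + (q(x)/x^2) y = 0:
  p(x) = 1/3,  q(x) = 2x^2 - 2x - 1/3.
Indicial equation: r(r-1) + (1/3) r + (-1/3) = 0 -> roots r_1 = 1, r_2 = -1/3.
Take r = r_1 = 1. Let y(x) = x^r sum_{n>=0} a_n x^n with a_0 = 1.
Substitute y = x^r sum a_n x^n and match x^{r+n}. The recurrence is
  D(n) a_n - 2 a_{n-1} + 2 a_{n-2} = 0,  where D(n) = (r+n)(r+n-1) + (1/3)(r+n) + (-1/3).
  a_n = [2 a_{n-1} - 2 a_{n-2}] / D(n).
Since the indicial polynomial factors as (r - r_1)(r - r_2), D(n) = (r_1 + n - r_1)(r_1 + n - r_2) = n(n + 4/3).
Evaluating step by step (a_0 = 1):
  n = 1: D(1) = 1(1 + 4/3) = 7/3; numerator = 2(1) = 2; a_1 = (2)/(7/3) = 6/7
  n = 2: D(2) = 2(2 + 4/3) = 20/3; numerator = 2(6/7) - 2(1) = -2/7; a_2 = (-2/7)/(20/3) = -3/70
  n = 3: D(3) = 3(3 + 4/3) = 13; numerator = 2(-3/70) - 2(6/7) = -9/5; a_3 = (-9/5)/(13) = -9/65
  n = 4: D(4) = 4(4 + 4/3) = 64/3; numerator = 2(-9/65) - 2(-3/70) = -87/455; a_4 = (-87/455)/(64/3) = -261/29120

r = 1; a_0 = 1; a_1 = 6/7; a_2 = -3/70; a_3 = -9/65; a_4 = -261/29120


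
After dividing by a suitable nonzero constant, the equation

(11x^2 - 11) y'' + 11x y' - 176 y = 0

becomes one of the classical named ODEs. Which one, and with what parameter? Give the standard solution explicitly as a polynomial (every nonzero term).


All three coefficients share the factor -11; dividing through by -11 gives  (1 - x^2) y'' - x y' + 16 y = 0.
This matches the Chebyshev equation (1 - x^2) y'' - x y' + n^2 y = 0 (note the -x y' term, not -2x y') with n^2 = 16, so n = 4; the polynomial solution is T_4(x).
With y = sum_k a_k x^k, matching x^k gives (k+2)(k+1) a_{k+2} = (k^2 - n^2) a_k = (k - 4)(k + 4) a_k. The right side vanishes at k = 4, so the series with the parity of 4 terminates at degree 4.
Standard normalization: leading coefficient of T_n is 2^(n-1), so a_4 = 2^3 = 8. Work downward with a_k = (k+1)(k+2) a_{k+2} / ((k - 4)(k + 4)):
  a_2 = (3)(4)(8) / ((2 - 4)(2 + 4)) = 96/(-12) = -8
  a_0 = (1)(2)(-8) / ((0 - 4)(0 + 4)) = -16/(-16) = 1
Hence T_4(x) = 8 x^4 - 8 x^2 + 1.

T_4(x); series = 8 x^4 - 8 x^2 + 1


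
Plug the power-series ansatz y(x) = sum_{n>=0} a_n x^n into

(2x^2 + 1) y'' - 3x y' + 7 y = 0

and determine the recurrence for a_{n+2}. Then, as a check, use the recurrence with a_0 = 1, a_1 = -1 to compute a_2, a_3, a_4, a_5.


Substitute y = sum_n a_n x^n.
(1 + 2 x^2) y'' contributes (n+2)(n+1) a_{n+2} + 2 n(n-1) a_n at x^n.
-3 x y'(x) contributes -3 n a_n at x^n.
7 y(x) contributes 7 a_n at x^n.
Matching x^n: (n+2)(n+1) a_{n+2} + (2 n(n-1) - 3 n + 7) a_n = 0.
Thus a_{n+2} = (-2 n(n-1) + 3 n - 7) / ((n+1)(n+2)) * a_n.

Check with a_0 = 1, a_1 = -1 (apply the recurrence for n = 0, 1, 2, 3): a_0 = 1, a_1 = -1, a_2 = -7/2, a_3 = 2/3, a_4 = 35/24, a_5 = -1/3.

a_(n+2) = (-2 n(n-1) + 3 n - 7) / ((n+1)(n+2)) * a_n; check: a_0 = 1, a_1 = -1, a_2 = -7/2, a_3 = 2/3, a_4 = 35/24, a_5 = -1/3


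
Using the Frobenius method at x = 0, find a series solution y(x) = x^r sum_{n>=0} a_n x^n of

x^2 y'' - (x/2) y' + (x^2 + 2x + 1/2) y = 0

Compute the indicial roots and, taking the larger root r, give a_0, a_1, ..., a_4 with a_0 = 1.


Write in Frobenius form y'' + (p(x)/x) y' + (q(x)/x^2) y = 0:
  p(x) = -1/2,  q(x) = x^2 + 2x + 1/2.
Indicial equation: r(r-1) + (-1/2) r + (1/2) = 0 -> roots r_1 = 1, r_2 = 1/2.
Take r = r_1 = 1. Let y(x) = x^r sum_{n>=0} a_n x^n with a_0 = 1.
Substitute y = x^r sum a_n x^n and match x^{r+n}. The recurrence is
  D(n) a_n + 2 a_{n-1} + 1 a_{n-2} = 0,  where D(n) = (r+n)(r+n-1) + (-1/2)(r+n) + (1/2).
  a_n = [-2 a_{n-1} - 1 a_{n-2}] / D(n).
Since the indicial polynomial factors as (r - r_1)(r - r_2), D(n) = (r_1 + n - r_1)(r_1 + n - r_2) = n(n + 1/2).
Evaluating step by step (a_0 = 1):
  n = 1: D(1) = 1(1 + 1/2) = 3/2; numerator = -2(1) = -2; a_1 = (-2)/(3/2) = -4/3
  n = 2: D(2) = 2(2 + 1/2) = 5; numerator = -2(-4/3) - 1(1) = 5/3; a_2 = (5/3)/(5) = 1/3
  n = 3: D(3) = 3(3 + 1/2) = 21/2; numerator = -2(1/3) - 1(-4/3) = 2/3; a_3 = (2/3)/(21/2) = 4/63
  n = 4: D(4) = 4(4 + 1/2) = 18; numerator = -2(4/63) - 1(1/3) = -29/63; a_4 = (-29/63)/(18) = -29/1134

r = 1; a_0 = 1; a_1 = -4/3; a_2 = 1/3; a_3 = 4/63; a_4 = -29/1134


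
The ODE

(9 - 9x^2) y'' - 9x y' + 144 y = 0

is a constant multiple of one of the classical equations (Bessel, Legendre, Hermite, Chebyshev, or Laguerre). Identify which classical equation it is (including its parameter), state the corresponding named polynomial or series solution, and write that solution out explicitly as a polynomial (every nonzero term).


All three coefficients share the factor 9; dividing through by 9 gives  (1 - x^2) y'' - x y' + 16 y = 0.
This matches the Chebyshev equation (1 - x^2) y'' - x y' + n^2 y = 0 (note the -x y' term, not -2x y') with n^2 = 16, so n = 4; the polynomial solution is T_4(x).
With y = sum_k a_k x^k, matching x^k gives (k+2)(k+1) a_{k+2} = (k^2 - n^2) a_k = (k - 4)(k + 4) a_k. The right side vanishes at k = 4, so the series with the parity of 4 terminates at degree 4.
Standard normalization: leading coefficient of T_n is 2^(n-1), so a_4 = 2^3 = 8. Work downward with a_k = (k+1)(k+2) a_{k+2} / ((k - 4)(k + 4)):
  a_2 = (3)(4)(8) / ((2 - 4)(2 + 4)) = 96/(-12) = -8
  a_0 = (1)(2)(-8) / ((0 - 4)(0 + 4)) = -16/(-16) = 1
Hence T_4(x) = 8 x^4 - 8 x^2 + 1.

T_4(x); series = 8 x^4 - 8 x^2 + 1


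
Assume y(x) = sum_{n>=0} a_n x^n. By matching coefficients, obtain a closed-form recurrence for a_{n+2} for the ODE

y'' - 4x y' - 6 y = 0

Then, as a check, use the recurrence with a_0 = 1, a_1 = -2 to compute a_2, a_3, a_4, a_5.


Substitute y = sum_n a_n x^n.
y''(x) has coefficient (n+2)(n+1) a_{n+2} at x^n;
-4 x y'(x) has coefficient -4 n a_n at x^n (shift);
-6 y(x) has coefficient -6 a_n at x^n.
Matching x^n: (n+2)(n+1) a_{n+2} + (-4n - 6) a_n = 0.
Thus a_{n+2} = (4n + 6) / ((n+1)(n+2)) * a_n.

Check with a_0 = 1, a_1 = -2 (apply the recurrence for n = 0, 1, 2, 3): a_0 = 1, a_1 = -2, a_2 = 3, a_3 = -10/3, a_4 = 7/2, a_5 = -3.

a_(n+2) = (4n + 6) / ((n+1)(n+2)) * a_n; check: a_0 = 1, a_1 = -2, a_2 = 3, a_3 = -10/3, a_4 = 7/2, a_5 = -3


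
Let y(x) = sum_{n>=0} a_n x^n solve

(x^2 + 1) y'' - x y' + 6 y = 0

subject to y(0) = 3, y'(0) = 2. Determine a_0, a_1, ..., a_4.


Ansatz: y(x) = sum_{n>=0} a_n x^n, so y'(x) = sum_{n>=1} n a_n x^(n-1) and y''(x) = sum_{n>=2} n(n-1) a_n x^(n-2).
Substitute into P(x) y'' + Q(x) y' + R(x) y = 0 with P(x) = x^2 + 1, Q(x) = -x, R(x) = 6, and match powers of x.
Initial conditions: a_0 = 3, a_1 = 2.
Setting the coefficient of each power of x to zero and solving order by order (substituting the coefficients already found):
  x^0: 2 a_2 + 6 a_0 = 0  ->  2 a_2 = -6 a_0 = -18  ->  a_2 = -9
  x^1: 6 a_3 + 5 a_1 = 0  ->  6 a_3 = -5 a_1 = -10  ->  a_3 = -5/3
  x^2: 12 a_4 + 6 a_2 = 0  ->  12 a_4 = -6 a_2 = 54  ->  a_4 = 9/2
Truncated series: y(x) = 3 + 2 x - 9 x^2 - (5/3) x^3 + (9/2) x^4 + O(x^5).

a_0 = 3; a_1 = 2; a_2 = -9; a_3 = -5/3; a_4 = 9/2


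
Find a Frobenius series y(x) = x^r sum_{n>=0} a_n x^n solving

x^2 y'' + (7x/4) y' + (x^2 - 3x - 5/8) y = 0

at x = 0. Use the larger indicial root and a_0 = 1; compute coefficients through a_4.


Write in Frobenius form y'' + (p(x)/x) y' + (q(x)/x^2) y = 0:
  p(x) = 7/4,  q(x) = x^2 - 3x - 5/8.
Indicial equation: r(r-1) + (7/4) r + (-5/8) = 0 -> roots r_1 = 1/2, r_2 = -5/4.
Take r = r_1 = 1/2. Let y(x) = x^r sum_{n>=0} a_n x^n with a_0 = 1.
Substitute y = x^r sum a_n x^n and match x^{r+n}. The recurrence is
  D(n) a_n - 3 a_{n-1} + 1 a_{n-2} = 0,  where D(n) = (r+n)(r+n-1) + (7/4)(r+n) + (-5/8).
  a_n = [3 a_{n-1} - 1 a_{n-2}] / D(n).
Since the indicial polynomial factors as (r - r_1)(r - r_2), D(n) = (r_1 + n - r_1)(r_1 + n - r_2) = n(n + 7/4).
Evaluating step by step (a_0 = 1):
  n = 1: D(1) = 1(1 + 7/4) = 11/4; numerator = 3(1) = 3; a_1 = (3)/(11/4) = 12/11
  n = 2: D(2) = 2(2 + 7/4) = 15/2; numerator = 3(12/11) - 1(1) = 25/11; a_2 = (25/11)/(15/2) = 10/33
  n = 3: D(3) = 3(3 + 7/4) = 57/4; numerator = 3(10/33) - 1(12/11) = -2/11; a_3 = (-2/11)/(57/4) = -8/627
  n = 4: D(4) = 4(4 + 7/4) = 23; numerator = 3(-8/627) - 1(10/33) = -214/627; a_4 = (-214/627)/(23) = -214/14421

r = 1/2; a_0 = 1; a_1 = 12/11; a_2 = 10/33; a_3 = -8/627; a_4 = -214/14421


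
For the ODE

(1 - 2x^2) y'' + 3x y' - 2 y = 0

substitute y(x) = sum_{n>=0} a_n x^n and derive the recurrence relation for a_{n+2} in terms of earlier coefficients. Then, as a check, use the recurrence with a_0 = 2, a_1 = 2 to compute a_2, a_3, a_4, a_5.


Substitute y = sum_n a_n x^n.
(1 - 2 x^2) y'' contributes (n+2)(n+1) a_{n+2} - 2 n(n-1) a_n at x^n.
3 x y'(x) contributes 3 n a_n at x^n.
-2 y(x) contributes -2 a_n at x^n.
Matching x^n: (n+2)(n+1) a_{n+2} + (-2 n(n-1) + 3 n - 2) a_n = 0.
Thus a_{n+2} = (2 n(n-1) - 3 n + 2) / ((n+1)(n+2)) * a_n.

Check with a_0 = 2, a_1 = 2 (apply the recurrence for n = 0, 1, 2, 3): a_0 = 2, a_1 = 2, a_2 = 2, a_3 = -1/3, a_4 = 0, a_5 = -1/12.

a_(n+2) = (2 n(n-1) - 3 n + 2) / ((n+1)(n+2)) * a_n; check: a_0 = 2, a_1 = 2, a_2 = 2, a_3 = -1/3, a_4 = 0, a_5 = -1/12


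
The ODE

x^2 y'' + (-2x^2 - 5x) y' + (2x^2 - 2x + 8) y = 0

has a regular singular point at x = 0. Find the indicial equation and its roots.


Divide by x^2 to reach normal form y'' + P_1(x) y' + P_2(x) y = 0 with P_1(x) = -2 - 5/x and P_2(x) = 2 - 2/x + 8/x^2.
x = 0 is a singular point because the y'-coefficient -2 - 5/x has a pole at x = 0 and the y-coefficient 2 - 2/x + 8/x^2 has a pole at x = 0.
It is a regular singular point because x P_1(x) = p(x) = -2x - 5 and x^2 P_2(x) = q(x) = 2x^2 - 2x + 8 are polynomials, hence analytic at x = 0.
p(0) = -5,  q(0) = 8.
Indicial equation: r(r-1) + p(0) r + q(0) = 0, i.e. r^2 + (p(0) - 1) r + q(0) = 0, i.e. r^2 - 6 r + 8 = 0.
Discriminant: (-6)^2 - 4(8) = 4, so r = (6 ± 2)/2.
Solving: r_1 = 4, r_2 = 2.

indicial: r^2 - 6 r + 8 = 0; roots r_1 = 4, r_2 = 2


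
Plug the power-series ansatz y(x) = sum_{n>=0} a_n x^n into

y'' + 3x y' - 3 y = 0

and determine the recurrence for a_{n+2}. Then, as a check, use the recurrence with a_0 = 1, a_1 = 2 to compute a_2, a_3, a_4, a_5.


Substitute y = sum_n a_n x^n.
y''(x) has coefficient (n+2)(n+1) a_{n+2} at x^n;
3 x y'(x) has coefficient 3 n a_n at x^n (shift);
-3 y(x) has coefficient -3 a_n at x^n.
Matching x^n: (n+2)(n+1) a_{n+2} + (3n - 3) a_n = 0.
Thus a_{n+2} = (-3n + 3) / ((n+1)(n+2)) * a_n.

Check with a_0 = 1, a_1 = 2 (apply the recurrence for n = 0, 1, 2, 3): a_0 = 1, a_1 = 2, a_2 = 3/2, a_3 = 0, a_4 = -3/8, a_5 = 0.

a_(n+2) = (-3n + 3) / ((n+1)(n+2)) * a_n; check: a_0 = 1, a_1 = 2, a_2 = 3/2, a_3 = 0, a_4 = -3/8, a_5 = 0


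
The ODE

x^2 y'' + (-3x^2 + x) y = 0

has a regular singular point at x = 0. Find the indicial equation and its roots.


Divide by x^2 to reach normal form y'' + P_1(x) y' + P_2(x) y = 0 with P_1(x) = 0 and P_2(x) = -3 + 1/x.
x = 0 is a singular point because the y-coefficient -3 + 1/x has a pole at x = 0.
It is a regular singular point because x P_1(x) = p(x) = 0 and x^2 P_2(x) = q(x) = -3x^2 + x are polynomials, hence analytic at x = 0.
p(0) = 0,  q(0) = 0.
Indicial equation: r(r-1) + p(0) r + q(0) = 0, i.e. r^2 + (p(0) - 1) r + q(0) = 0, i.e. r^2 - 1 r = 0.
Discriminant: (-1)^2 - 4(0) = 1, so r = (1 ± 1)/2.
Solving: r_1 = 1, r_2 = 0.

indicial: r^2 - 1 r = 0; roots r_1 = 1, r_2 = 0


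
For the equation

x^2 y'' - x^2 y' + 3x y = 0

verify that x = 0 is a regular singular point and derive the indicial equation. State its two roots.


Divide by x^2 to reach normal form y'' + P_1(x) y' + P_2(x) y = 0 with P_1(x) = -1 and P_2(x) = 3/x.
x = 0 is a singular point because the y-coefficient 3/x has a pole at x = 0.
It is a regular singular point because x P_1(x) = p(x) = -x and x^2 P_2(x) = q(x) = 3x are polynomials, hence analytic at x = 0.
p(0) = 0,  q(0) = 0.
Indicial equation: r(r-1) + p(0) r + q(0) = 0, i.e. r^2 + (p(0) - 1) r + q(0) = 0, i.e. r^2 - 1 r = 0.
Discriminant: (-1)^2 - 4(0) = 1, so r = (1 ± 1)/2.
Solving: r_1 = 1, r_2 = 0.

indicial: r^2 - 1 r = 0; roots r_1 = 1, r_2 = 0


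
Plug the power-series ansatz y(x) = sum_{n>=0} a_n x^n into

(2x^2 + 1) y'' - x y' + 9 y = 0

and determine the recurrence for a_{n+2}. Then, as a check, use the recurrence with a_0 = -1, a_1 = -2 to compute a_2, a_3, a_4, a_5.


Substitute y = sum_n a_n x^n.
(1 + 2 x^2) y'' contributes (n+2)(n+1) a_{n+2} + 2 n(n-1) a_n at x^n.
-x y'(x) contributes -n a_n at x^n.
9 y(x) contributes 9 a_n at x^n.
Matching x^n: (n+2)(n+1) a_{n+2} + (2 n(n-1) - n + 9) a_n = 0.
Thus a_{n+2} = (-2 n(n-1) + n - 9) / ((n+1)(n+2)) * a_n.

Check with a_0 = -1, a_1 = -2 (apply the recurrence for n = 0, 1, 2, 3): a_0 = -1, a_1 = -2, a_2 = 9/2, a_3 = 8/3, a_4 = -33/8, a_5 = -12/5.

a_(n+2) = (-2 n(n-1) + n - 9) / ((n+1)(n+2)) * a_n; check: a_0 = -1, a_1 = -2, a_2 = 9/2, a_3 = 8/3, a_4 = -33/8, a_5 = -12/5


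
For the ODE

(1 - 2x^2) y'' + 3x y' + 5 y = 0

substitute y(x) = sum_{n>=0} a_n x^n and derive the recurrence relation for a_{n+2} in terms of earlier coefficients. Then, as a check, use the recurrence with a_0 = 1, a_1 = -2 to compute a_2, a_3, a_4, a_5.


Substitute y = sum_n a_n x^n.
(1 - 2 x^2) y'' contributes (n+2)(n+1) a_{n+2} - 2 n(n-1) a_n at x^n.
3 x y'(x) contributes 3 n a_n at x^n.
5 y(x) contributes 5 a_n at x^n.
Matching x^n: (n+2)(n+1) a_{n+2} + (-2 n(n-1) + 3 n + 5) a_n = 0.
Thus a_{n+2} = (2 n(n-1) - 3 n - 5) / ((n+1)(n+2)) * a_n.

Check with a_0 = 1, a_1 = -2 (apply the recurrence for n = 0, 1, 2, 3): a_0 = 1, a_1 = -2, a_2 = -5/2, a_3 = 8/3, a_4 = 35/24, a_5 = -4/15.

a_(n+2) = (2 n(n-1) - 3 n - 5) / ((n+1)(n+2)) * a_n; check: a_0 = 1, a_1 = -2, a_2 = -5/2, a_3 = 8/3, a_4 = 35/24, a_5 = -4/15


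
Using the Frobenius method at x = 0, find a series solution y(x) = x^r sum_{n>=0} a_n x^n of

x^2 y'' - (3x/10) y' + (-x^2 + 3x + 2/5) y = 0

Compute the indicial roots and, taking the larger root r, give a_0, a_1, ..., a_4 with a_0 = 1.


Write in Frobenius form y'' + (p(x)/x) y' + (q(x)/x^2) y = 0:
  p(x) = -3/10,  q(x) = -x^2 + 3x + 2/5.
Indicial equation: r(r-1) + (-3/10) r + (2/5) = 0 -> roots r_1 = 4/5, r_2 = 1/2.
Take r = r_1 = 4/5. Let y(x) = x^r sum_{n>=0} a_n x^n with a_0 = 1.
Substitute y = x^r sum a_n x^n and match x^{r+n}. The recurrence is
  D(n) a_n + 3 a_{n-1} - 1 a_{n-2} = 0,  where D(n) = (r+n)(r+n-1) + (-3/10)(r+n) + (2/5).
  a_n = [-3 a_{n-1} + 1 a_{n-2}] / D(n).
Since the indicial polynomial factors as (r - r_1)(r - r_2), D(n) = (r_1 + n - r_1)(r_1 + n - r_2) = n(n + 3/10).
Evaluating step by step (a_0 = 1):
  n = 1: D(1) = 1(1 + 3/10) = 13/10; numerator = -3(1) = -3; a_1 = (-3)/(13/10) = -30/13
  n = 2: D(2) = 2(2 + 3/10) = 23/5; numerator = -3(-30/13) + 1(1) = 103/13; a_2 = (103/13)/(23/5) = 515/299
  n = 3: D(3) = 3(3 + 3/10) = 99/10; numerator = -3(515/299) + 1(-30/13) = -2235/299; a_3 = (-2235/299)/(99/10) = -7450/9867
  n = 4: D(4) = 4(4 + 3/10) = 86/5; numerator = -3(-7450/9867) + 1(515/299) = 13115/3289; a_4 = (13115/3289)/(86/5) = 1525/6578

r = 4/5; a_0 = 1; a_1 = -30/13; a_2 = 515/299; a_3 = -7450/9867; a_4 = 1525/6578


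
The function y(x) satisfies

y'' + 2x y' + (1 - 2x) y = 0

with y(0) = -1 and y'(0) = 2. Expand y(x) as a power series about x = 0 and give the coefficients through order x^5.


Ansatz: y(x) = sum_{n>=0} a_n x^n, so y'(x) = sum_{n>=1} n a_n x^(n-1) and y''(x) = sum_{n>=2} n(n-1) a_n x^(n-2).
Substitute into P(x) y'' + Q(x) y' + R(x) y = 0 with P(x) = 1, Q(x) = 2x, R(x) = 1 - 2x, and match powers of x.
Initial conditions: a_0 = -1, a_1 = 2.
Setting the coefficient of each power of x to zero and solving order by order (substituting the coefficients already found):
  x^0: 2 a_2 + a_0 = 0  ->  2 a_2 = -a_0 = 1  ->  a_2 = 1/2
  x^1: 6 a_3 + 3 a_1 - 2 a_0 = 0  ->  6 a_3 = -3 a_1 + 2 a_0 = -8  ->  a_3 = -4/3
  x^2: 12 a_4 + 5 a_2 - 2 a_1 = 0  ->  12 a_4 = -5 a_2 + 2 a_1 = 3/2  ->  a_4 = 1/8
  x^3: 20 a_5 + 7 a_3 - 2 a_2 = 0  ->  20 a_5 = -7 a_3 + 2 a_2 = 31/3  ->  a_5 = 31/60
Truncated series: y(x) = -1 + 2 x + (1/2) x^2 - (4/3) x^3 + (1/8) x^4 + (31/60) x^5 + O(x^6).

a_0 = -1; a_1 = 2; a_2 = 1/2; a_3 = -4/3; a_4 = 1/8; a_5 = 31/60


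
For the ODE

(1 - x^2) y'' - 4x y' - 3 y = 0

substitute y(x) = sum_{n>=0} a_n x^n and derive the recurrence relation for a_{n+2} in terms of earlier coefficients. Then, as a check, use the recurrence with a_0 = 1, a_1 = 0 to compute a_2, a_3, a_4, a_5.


Substitute y = sum_n a_n x^n.
(1 - 1 x^2) y'' contributes (n+2)(n+1) a_{n+2} - n(n-1) a_n at x^n.
-4 x y'(x) contributes -4 n a_n at x^n.
-3 y(x) contributes -3 a_n at x^n.
Matching x^n: (n+2)(n+1) a_{n+2} + (-n(n-1) - 4 n - 3) a_n = 0.
Thus a_{n+2} = (n(n-1) + 4 n + 3) / ((n+1)(n+2)) * a_n.

Check with a_0 = 1, a_1 = 0 (apply the recurrence for n = 0, 1, 2, 3): a_0 = 1, a_1 = 0, a_2 = 3/2, a_3 = 0, a_4 = 13/8, a_5 = 0.

a_(n+2) = (n(n-1) + 4 n + 3) / ((n+1)(n+2)) * a_n; check: a_0 = 1, a_1 = 0, a_2 = 3/2, a_3 = 0, a_4 = 13/8, a_5 = 0


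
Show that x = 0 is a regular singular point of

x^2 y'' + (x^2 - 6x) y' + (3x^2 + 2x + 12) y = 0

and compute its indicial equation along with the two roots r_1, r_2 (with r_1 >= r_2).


Divide by x^2 to reach normal form y'' + P_1(x) y' + P_2(x) y = 0 with P_1(x) = 1 - 6/x and P_2(x) = 3 + 2/x + 12/x^2.
x = 0 is a singular point because the y'-coefficient 1 - 6/x has a pole at x = 0 and the y-coefficient 3 + 2/x + 12/x^2 has a pole at x = 0.
It is a regular singular point because x P_1(x) = p(x) = x - 6 and x^2 P_2(x) = q(x) = 3x^2 + 2x + 12 are polynomials, hence analytic at x = 0.
p(0) = -6,  q(0) = 12.
Indicial equation: r(r-1) + p(0) r + q(0) = 0, i.e. r^2 + (p(0) - 1) r + q(0) = 0, i.e. r^2 - 7 r + 12 = 0.
Discriminant: (-7)^2 - 4(12) = 1, so r = (7 ± 1)/2.
Solving: r_1 = 4, r_2 = 3.

indicial: r^2 - 7 r + 12 = 0; roots r_1 = 4, r_2 = 3


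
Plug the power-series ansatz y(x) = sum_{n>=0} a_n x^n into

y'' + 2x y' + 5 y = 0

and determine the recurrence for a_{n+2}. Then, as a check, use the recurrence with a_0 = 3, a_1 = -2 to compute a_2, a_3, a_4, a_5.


Substitute y = sum_n a_n x^n.
y''(x) has coefficient (n+2)(n+1) a_{n+2} at x^n;
2 x y'(x) has coefficient 2 n a_n at x^n (shift);
5 y(x) has coefficient 5 a_n at x^n.
Matching x^n: (n+2)(n+1) a_{n+2} + (2n + 5) a_n = 0.
Thus a_{n+2} = (-2n - 5) / ((n+1)(n+2)) * a_n.

Check with a_0 = 3, a_1 = -2 (apply the recurrence for n = 0, 1, 2, 3): a_0 = 3, a_1 = -2, a_2 = -15/2, a_3 = 7/3, a_4 = 45/8, a_5 = -77/60.

a_(n+2) = (-2n - 5) / ((n+1)(n+2)) * a_n; check: a_0 = 3, a_1 = -2, a_2 = -15/2, a_3 = 7/3, a_4 = 45/8, a_5 = -77/60


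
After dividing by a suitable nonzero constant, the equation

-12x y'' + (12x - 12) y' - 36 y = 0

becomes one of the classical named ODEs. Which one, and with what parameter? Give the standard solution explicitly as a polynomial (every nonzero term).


All three coefficients share the factor -12; dividing through by -12 gives  x y'' + (1 - x) y' + 3 y = 0.
This matches the Laguerre equation x y'' + (1 - x) y' + n y = 0 with n = 3; the polynomial solution is L_3(x).
With y = sum_k a_k x^k, matching x^k gives (k+1)k a_{k+1} + (k+1) a_{k+1} - k a_k + n a_k = 0, i.e. (k+1)^2 a_{k+1} = (k - n) a_k = (k - 3) a_k. The right side vanishes at k = 3, so the series terminates at degree 3.
Standard normalization L_n(0) = 1 gives a_0 = 1. Work upward with a_{k+1} = (k - 3) a_k / (k+1)^2:
  a_1 = (0 - 3)(1) / 1^2 = -3/1 = -3
  a_2 = (1 - 3)(-3) / 2^2 = 6/4 = 3/2
  a_3 = (2 - 3)(3/2) / 3^2 = (-3/2)/9 = -1/6
Hence L_3(x) = -x^3/6 + 3 x^2/2 - 3 x + 1.

L_3(x); series = -x^3/6 + 3 x^2/2 - 3 x + 1
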